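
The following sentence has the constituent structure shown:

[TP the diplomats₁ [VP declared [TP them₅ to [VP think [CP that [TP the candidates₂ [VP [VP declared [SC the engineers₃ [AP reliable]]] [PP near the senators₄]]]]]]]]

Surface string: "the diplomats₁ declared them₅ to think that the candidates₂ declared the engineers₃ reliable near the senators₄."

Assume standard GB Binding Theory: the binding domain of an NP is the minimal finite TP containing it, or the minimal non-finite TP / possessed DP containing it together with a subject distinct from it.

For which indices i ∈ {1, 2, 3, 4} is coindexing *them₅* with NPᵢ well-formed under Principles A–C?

*them* is a pronoun, so Principle B applies: it must be free in its binding domain.
Binding domain of *them₅*: the matrix TP, whose subject is the diplomats₁.
*the diplomats₁* c-commands the pronoun within its binding domain → coindexation would violate Principle B.
*the candidates₂*: the pronoun c-commands this R-expression → coindexation would violate Principle C on *the candidates₂*.
*the engineers₃*: the pronoun c-commands this R-expression → coindexation would violate Principle C on *the engineers₃*.
*the senators₄*: the pronoun c-commands this R-expression → coindexation would violate Principle C on *the senators₄*.

none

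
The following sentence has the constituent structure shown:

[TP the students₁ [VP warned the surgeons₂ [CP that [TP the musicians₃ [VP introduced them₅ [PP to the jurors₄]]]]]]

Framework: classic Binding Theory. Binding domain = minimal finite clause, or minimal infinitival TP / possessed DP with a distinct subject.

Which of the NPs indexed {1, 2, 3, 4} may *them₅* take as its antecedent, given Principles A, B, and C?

{1, 2}

*them* is a pronoun, so Principle B applies: it must be free in its binding domain.
Binding domain of *them₅*: the embedded TP, whose subject is the musicians₃.
*the students₁* c-commands the pronoun but from outside its binding domain, and is not c-commanded by it → coindexation permitted.
*the surgeons₂* c-commands the pronoun but from outside its binding domain, and is not c-commanded by it → coindexation permitted.
*the musicians₃* c-commands the pronoun within its binding domain → coindexation would violate Principle B.
*the jurors₄*: the pronoun c-commands this R-expression → coindexation would violate Principle C on *the jurors₄*.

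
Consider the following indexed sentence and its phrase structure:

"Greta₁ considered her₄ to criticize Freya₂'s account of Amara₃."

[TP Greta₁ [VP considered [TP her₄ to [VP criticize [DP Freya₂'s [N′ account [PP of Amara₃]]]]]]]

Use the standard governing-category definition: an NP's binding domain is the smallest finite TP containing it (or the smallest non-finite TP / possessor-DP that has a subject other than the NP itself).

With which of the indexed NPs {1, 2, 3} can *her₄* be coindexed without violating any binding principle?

none

*her* is a pronoun, so Principle B applies: it must be free in its binding domain.
Binding domain of *her₄*: the matrix TP, whose subject is Greta₁.
*Greta₁* c-commands the pronoun within its binding domain → coindexation would violate Principle B.
*Freya₂*: the pronoun c-commands this R-expression → coindexation would violate Principle C on *Freya₂*.
*Amara₃*: the pronoun c-commands this R-expression → coindexation would violate Principle C on *Amara₃*.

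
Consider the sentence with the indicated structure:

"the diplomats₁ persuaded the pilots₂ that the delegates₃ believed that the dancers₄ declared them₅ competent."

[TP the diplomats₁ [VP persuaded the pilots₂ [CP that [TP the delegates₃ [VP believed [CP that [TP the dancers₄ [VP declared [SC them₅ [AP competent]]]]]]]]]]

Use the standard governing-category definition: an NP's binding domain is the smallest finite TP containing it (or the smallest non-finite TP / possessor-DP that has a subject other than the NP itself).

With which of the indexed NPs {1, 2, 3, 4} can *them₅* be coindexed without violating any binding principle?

*them* is a pronoun, so Principle B applies: it must be free in its binding domain.
Binding domain of *them₅*: the embedded TP, whose subject is the dancers₄.
*the diplomats₁* c-commands the pronoun but from outside its binding domain, and is not c-commanded by it → coindexation permitted.
*the pilots₂* c-commands the pronoun but from outside its binding domain, and is not c-commanded by it → coindexation permitted.
*the delegates₃* c-commands the pronoun but from outside its binding domain, and is not c-commanded by it → coindexation permitted.
*the dancers₄* c-commands the pronoun within its binding domain → coindexation would violate Principle B.

{1, 2, 3}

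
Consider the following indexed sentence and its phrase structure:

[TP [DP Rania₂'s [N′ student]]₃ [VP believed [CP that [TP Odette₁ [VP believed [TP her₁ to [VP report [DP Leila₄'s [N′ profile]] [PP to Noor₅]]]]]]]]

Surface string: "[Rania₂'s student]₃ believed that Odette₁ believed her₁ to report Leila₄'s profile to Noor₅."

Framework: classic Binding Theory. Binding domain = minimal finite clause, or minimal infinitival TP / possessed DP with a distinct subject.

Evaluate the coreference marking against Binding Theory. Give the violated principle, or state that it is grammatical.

Principle B

The two coindexed NPs are *Odette₁* and *her₁*.
*her₁* is a pronoun. Its binding domain is the embedded TP, whose subject is Odette₁.
*Odette₁* c-commands it within that domain and carries the same index.
The pronoun is locally bound → Principle B violation.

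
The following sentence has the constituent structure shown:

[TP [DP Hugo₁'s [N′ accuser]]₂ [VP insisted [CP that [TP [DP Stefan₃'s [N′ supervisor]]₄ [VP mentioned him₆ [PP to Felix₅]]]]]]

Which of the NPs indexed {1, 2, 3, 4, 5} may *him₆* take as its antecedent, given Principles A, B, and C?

*him* is a pronoun, so Principle B applies: it must be free in its binding domain.
Binding domain of *him₆*: the embedded TP, whose subject is [Stefan₃'s supervisor]₄.
*Hugo₁* and the pronoun do not c-command one another → neither Principle B nor Principle C is at stake; coindexation permitted.
*[Hugo₁'s accuser]₂* c-commands the pronoun but from outside its binding domain, and is not c-commanded by it → coindexation permitted.
*Stefan₃* and the pronoun do not c-command one another → neither Principle B nor Principle C is at stake; coindexation permitted.
*[Stefan₃'s supervisor]₄* c-commands the pronoun within its binding domain → coindexation would violate Principle B.
*Felix₅*: the pronoun c-commands this R-expression → coindexation would violate Principle C on *Felix₅*.

{1, 2, 3}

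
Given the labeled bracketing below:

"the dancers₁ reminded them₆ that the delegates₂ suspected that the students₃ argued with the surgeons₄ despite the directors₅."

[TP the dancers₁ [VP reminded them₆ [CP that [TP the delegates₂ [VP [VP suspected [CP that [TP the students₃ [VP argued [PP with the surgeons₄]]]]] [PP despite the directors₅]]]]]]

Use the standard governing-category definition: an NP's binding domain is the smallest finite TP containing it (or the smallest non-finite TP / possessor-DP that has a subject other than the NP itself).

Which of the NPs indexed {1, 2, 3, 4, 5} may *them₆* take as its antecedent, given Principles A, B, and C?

none

*them* is a pronoun, so Principle B applies: it must be free in its binding domain.
Binding domain of *them₆*: the matrix TP, whose subject is the dancers₁.
*the dancers₁* c-commands the pronoun within its binding domain → coindexation would violate Principle B.
*the delegates₂*: the pronoun c-commands this R-expression → coindexation would violate Principle C on *the delegates₂*.
*the students₃*: the pronoun c-commands this R-expression → coindexation would violate Principle C on *the students₃*.
*the surgeons₄*: the pronoun c-commands this R-expression → coindexation would violate Principle C on *the surgeons₄*.
*the directors₅*: the pronoun c-commands this R-expression → coindexation would violate Principle C on *the directors₅*.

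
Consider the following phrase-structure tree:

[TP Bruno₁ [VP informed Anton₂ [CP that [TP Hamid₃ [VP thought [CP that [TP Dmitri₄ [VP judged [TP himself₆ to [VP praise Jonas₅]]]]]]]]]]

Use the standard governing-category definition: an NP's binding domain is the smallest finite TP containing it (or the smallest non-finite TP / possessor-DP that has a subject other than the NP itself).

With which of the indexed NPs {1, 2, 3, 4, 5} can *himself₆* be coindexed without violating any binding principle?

*himself* is an anaphor, so Principle A applies: it must be bound in its binding domain.
Binding domain of *himself₆*: the embedded TP, whose subject is Dmitri₄.
*Bruno₁* c-commands the anaphor but is outside its binding domain → cannot satisfy Principle A.
*Anton₂* c-commands the anaphor but is outside its binding domain → cannot satisfy Principle A.
*Hamid₃* c-commands the anaphor but is outside its binding domain → cannot satisfy Principle A.
*Dmitri₄* c-commands the anaphor within its binding domain → licit binder.
*Jonas₅* does not c-command the anaphor → cannot bind it.

{4}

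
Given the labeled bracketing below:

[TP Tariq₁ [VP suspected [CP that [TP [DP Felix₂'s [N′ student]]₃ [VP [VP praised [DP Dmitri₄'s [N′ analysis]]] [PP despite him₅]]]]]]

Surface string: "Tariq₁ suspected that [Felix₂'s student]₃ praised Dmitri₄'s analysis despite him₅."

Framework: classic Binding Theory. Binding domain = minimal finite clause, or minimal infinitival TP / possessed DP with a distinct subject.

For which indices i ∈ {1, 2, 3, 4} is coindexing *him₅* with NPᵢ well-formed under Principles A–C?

{1, 2, 4}

*him* is a pronoun, so Principle B applies: it must be free in its binding domain.
Binding domain of *him₅*: the embedded TP, whose subject is [Felix₂'s student]₃.
*Tariq₁* c-commands the pronoun but from outside its binding domain, and is not c-commanded by it → coindexation permitted.
*Felix₂* and the pronoun do not c-command one another → neither Principle B nor Principle C is at stake; coindexation permitted.
*[Felix₂'s student]₃* c-commands the pronoun within its binding domain → coindexation would violate Principle B.
*Dmitri₄* and the pronoun do not c-command one another → neither Principle B nor Principle C is at stake; coindexation permitted.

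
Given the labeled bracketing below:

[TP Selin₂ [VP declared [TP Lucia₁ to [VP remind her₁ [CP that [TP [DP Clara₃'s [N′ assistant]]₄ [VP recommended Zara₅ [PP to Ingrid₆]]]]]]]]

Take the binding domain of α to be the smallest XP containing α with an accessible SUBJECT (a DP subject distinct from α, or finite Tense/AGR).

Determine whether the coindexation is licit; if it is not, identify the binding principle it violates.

The two coindexed NPs are *Lucia₁* and *her₁*.
*her₁* is a pronoun. Its binding domain is the embedded TP, whose subject is Lucia₁.
*Lucia₁* c-commands it within that domain and carries the same index.
The pronoun is locally bound → Principle B violation.

Principle B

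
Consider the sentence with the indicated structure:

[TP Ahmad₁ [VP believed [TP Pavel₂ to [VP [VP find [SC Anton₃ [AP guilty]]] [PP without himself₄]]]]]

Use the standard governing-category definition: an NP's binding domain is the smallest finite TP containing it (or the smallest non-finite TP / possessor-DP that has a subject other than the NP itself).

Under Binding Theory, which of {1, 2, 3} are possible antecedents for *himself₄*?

*himself* is an anaphor, so Principle A applies: it must be bound in its binding domain.
Binding domain of *himself₄*: the embedded TP, whose subject is Pavel₂.
*Ahmad₁* c-commands the anaphor but is outside its binding domain → cannot satisfy Principle A.
*Pavel₂* c-commands the anaphor within its binding domain → licit binder.
*Anton₃* does not c-command the anaphor → cannot bind it.

{2}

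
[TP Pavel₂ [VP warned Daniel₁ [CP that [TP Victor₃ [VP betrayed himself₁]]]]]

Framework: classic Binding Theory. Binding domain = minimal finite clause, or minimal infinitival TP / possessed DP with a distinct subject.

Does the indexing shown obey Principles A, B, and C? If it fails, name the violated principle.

Principle A

The two coindexed NPs are *Daniel₁* and *himself₁*.
*himself₁* is an anaphor. Principle A requires it to be bound within its binding domain — the embedded TP, whose subject is Victor₃.
Within that domain it is c-commanded by *Victor₃*, which does not share its index.
*Daniel₁* does c-command the anaphor, but from outside its binding domain.
The anaphor is unbound in its domain → Principle A violation.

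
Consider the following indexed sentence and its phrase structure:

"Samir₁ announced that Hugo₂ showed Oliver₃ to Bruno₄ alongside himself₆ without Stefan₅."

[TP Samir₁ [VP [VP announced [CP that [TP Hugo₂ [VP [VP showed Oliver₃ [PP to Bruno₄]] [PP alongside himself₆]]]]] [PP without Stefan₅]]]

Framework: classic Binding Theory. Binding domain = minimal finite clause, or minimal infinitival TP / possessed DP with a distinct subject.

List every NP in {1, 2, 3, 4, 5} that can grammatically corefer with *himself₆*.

{2}

*himself* is an anaphor, so Principle A applies: it must be bound in its binding domain.
Binding domain of *himself₆*: the embedded TP, whose subject is Hugo₂.
*Samir₁* c-commands the anaphor but is outside its binding domain → cannot satisfy Principle A.
*Hugo₂* c-commands the anaphor within its binding domain → licit binder.
*Oliver₃* does not c-command the anaphor → cannot bind it.
*Bruno₄* does not c-command the anaphor → cannot bind it.
*Stefan₅* does not c-command the anaphor → cannot bind it.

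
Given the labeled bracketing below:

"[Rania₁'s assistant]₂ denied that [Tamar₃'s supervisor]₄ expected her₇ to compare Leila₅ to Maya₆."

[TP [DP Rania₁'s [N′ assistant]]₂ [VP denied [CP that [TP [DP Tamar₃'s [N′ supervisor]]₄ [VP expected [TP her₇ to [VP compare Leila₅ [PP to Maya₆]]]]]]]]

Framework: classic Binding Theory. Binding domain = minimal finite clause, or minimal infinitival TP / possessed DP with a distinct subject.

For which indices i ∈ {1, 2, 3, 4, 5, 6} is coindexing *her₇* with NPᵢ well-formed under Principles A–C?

{1, 2, 3}

*her* is a pronoun, so Principle B applies: it must be free in its binding domain.
Binding domain of *her₇*: the embedded TP, whose subject is [Tamar₃'s supervisor]₄.
*Rania₁* and the pronoun do not c-command one another → neither Principle B nor Principle C is at stake; coindexation permitted.
*[Rania₁'s assistant]₂* c-commands the pronoun but from outside its binding domain, and is not c-commanded by it → coindexation permitted.
*Tamar₃* and the pronoun do not c-command one another → neither Principle B nor Principle C is at stake; coindexation permitted.
*[Tamar₃'s supervisor]₄* c-commands the pronoun within its binding domain → coindexation would violate Principle B.
*Leila₅*: the pronoun c-commands this R-expression → coindexation would violate Principle C on *Leila₅*.
*Maya₆*: the pronoun c-commands this R-expression → coindexation would violate Principle C on *Maya₆*.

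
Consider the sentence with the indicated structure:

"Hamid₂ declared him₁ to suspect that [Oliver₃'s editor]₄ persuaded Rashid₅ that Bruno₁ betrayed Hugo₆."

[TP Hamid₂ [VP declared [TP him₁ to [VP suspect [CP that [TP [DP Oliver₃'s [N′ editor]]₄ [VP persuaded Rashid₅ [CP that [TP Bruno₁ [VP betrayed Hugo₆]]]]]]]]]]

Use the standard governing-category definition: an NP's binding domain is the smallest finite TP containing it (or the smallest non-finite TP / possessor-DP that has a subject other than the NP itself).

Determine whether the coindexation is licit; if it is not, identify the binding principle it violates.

The two coindexed NPs are *him₁* and *Bruno₁*.
*Bruno₁* is an R-expression. Principle C requires it to be free everywhere.
*him₁* c-commands it and carries the same index.
The R-expression is bound → Principle C violation.

Principle C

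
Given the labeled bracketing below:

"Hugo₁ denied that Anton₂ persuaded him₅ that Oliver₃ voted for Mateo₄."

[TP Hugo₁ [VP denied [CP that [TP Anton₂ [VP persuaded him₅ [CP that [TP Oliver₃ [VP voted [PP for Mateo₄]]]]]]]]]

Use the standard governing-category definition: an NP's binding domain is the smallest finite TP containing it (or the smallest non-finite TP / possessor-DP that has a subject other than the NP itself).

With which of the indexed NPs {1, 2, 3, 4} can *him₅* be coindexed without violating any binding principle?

{1}

*him* is a pronoun, so Principle B applies: it must be free in its binding domain.
Binding domain of *him₅*: the embedded TP, whose subject is Anton₂.
*Hugo₁* c-commands the pronoun but from outside its binding domain, and is not c-commanded by it → coindexation permitted.
*Anton₂* c-commands the pronoun within its binding domain → coindexation would violate Principle B.
*Oliver₃*: the pronoun c-commands this R-expression → coindexation would violate Principle C on *Oliver₃*.
*Mateo₄*: the pronoun c-commands this R-expression → coindexation would violate Principle C on *Mateo₄*.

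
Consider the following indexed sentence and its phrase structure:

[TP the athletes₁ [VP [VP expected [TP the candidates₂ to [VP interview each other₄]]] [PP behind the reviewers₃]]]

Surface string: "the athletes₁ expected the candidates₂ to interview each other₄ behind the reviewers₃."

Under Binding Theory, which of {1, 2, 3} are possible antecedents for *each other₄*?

*each other* is an anaphor, so Principle A applies: it must be bound in its binding domain.
Binding domain of *each other₄*: the embedded TP, whose subject is the candidates₂.
*the athletes₁* c-commands the anaphor but is outside its binding domain → cannot satisfy Principle A.
*the candidates₂* c-commands the anaphor within its binding domain → licit binder.
*the reviewers₃* does not c-command the anaphor → cannot bind it.

{2}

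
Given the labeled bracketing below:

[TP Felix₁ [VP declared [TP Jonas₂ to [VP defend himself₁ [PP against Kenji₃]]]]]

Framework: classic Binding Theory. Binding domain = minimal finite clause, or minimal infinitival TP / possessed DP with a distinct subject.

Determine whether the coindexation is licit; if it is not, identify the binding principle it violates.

The two coindexed NPs are *Felix₁* and *himself₁*.
*himself₁* is an anaphor. Principle A requires it to be bound within its binding domain — the embedded TP, whose subject is Jonas₂.
Within that domain it is c-commanded by *Jonas₂*, which does not share its index.
*Felix₁* does c-command the anaphor, but from outside its binding domain.
The anaphor is unbound in its domain → Principle A violation.

Principle A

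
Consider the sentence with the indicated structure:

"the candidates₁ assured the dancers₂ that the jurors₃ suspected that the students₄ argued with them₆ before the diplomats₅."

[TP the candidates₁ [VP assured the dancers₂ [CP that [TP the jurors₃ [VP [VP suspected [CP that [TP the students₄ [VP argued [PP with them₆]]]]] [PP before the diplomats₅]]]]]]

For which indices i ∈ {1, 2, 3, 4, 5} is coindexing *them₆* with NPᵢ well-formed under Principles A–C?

*them* is a pronoun, so Principle B applies: it must be free in its binding domain.
Binding domain of *them₆*: the embedded TP, whose subject is the students₄.
*the candidates₁* c-commands the pronoun but from outside its binding domain, and is not c-commanded by it → coindexation permitted.
*the dancers₂* c-commands the pronoun but from outside its binding domain, and is not c-commanded by it → coindexation permitted.
*the jurors₃* c-commands the pronoun but from outside its binding domain, and is not c-commanded by it → coindexation permitted.
*the students₄* c-commands the pronoun within its binding domain → coindexation would violate Principle B.
*the diplomats₅* and the pronoun do not c-command one another → neither Principle B nor Principle C is at stake; coindexation permitted.

{1, 2, 3, 5}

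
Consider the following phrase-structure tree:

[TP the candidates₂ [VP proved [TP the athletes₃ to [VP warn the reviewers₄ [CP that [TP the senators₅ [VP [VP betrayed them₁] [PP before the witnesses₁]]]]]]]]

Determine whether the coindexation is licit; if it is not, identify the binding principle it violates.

The two coindexed NPs are *the witnesses₁* and *them₁*.
*them₁* is a pronoun; its binding domain is the embedded TP, whose subject is the senators₅. Within that domain it is c-commanded only by *the senators₅*, which carries a different index — the pronoun is free locally, so Principle B holds.
*the witnesses₁* is an R-expression; *them₁* does not c-command it, and no other NP shares its index, so Principle C is satisfied.
All principles are respected.

grammatical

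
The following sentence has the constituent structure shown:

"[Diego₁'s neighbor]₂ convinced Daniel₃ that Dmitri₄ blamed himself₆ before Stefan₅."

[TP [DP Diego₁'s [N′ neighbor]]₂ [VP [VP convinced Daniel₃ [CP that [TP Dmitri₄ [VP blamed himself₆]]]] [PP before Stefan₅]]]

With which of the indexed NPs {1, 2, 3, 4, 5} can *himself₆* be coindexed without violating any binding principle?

*himself* is an anaphor, so Principle A applies: it must be bound in its binding domain.
Binding domain of *himself₆*: the embedded TP, whose subject is Dmitri₄.
*Diego₁* does not c-command the anaphor → cannot bind it.
*[Diego₁'s neighbor]₂* c-commands the anaphor but is outside its binding domain → cannot satisfy Principle A.
*Daniel₃* c-commands the anaphor but is outside its binding domain → cannot satisfy Principle A.
*Dmitri₄* c-commands the anaphor within its binding domain → licit binder.
*Stefan₅* does not c-command the anaphor → cannot bind it.

{4}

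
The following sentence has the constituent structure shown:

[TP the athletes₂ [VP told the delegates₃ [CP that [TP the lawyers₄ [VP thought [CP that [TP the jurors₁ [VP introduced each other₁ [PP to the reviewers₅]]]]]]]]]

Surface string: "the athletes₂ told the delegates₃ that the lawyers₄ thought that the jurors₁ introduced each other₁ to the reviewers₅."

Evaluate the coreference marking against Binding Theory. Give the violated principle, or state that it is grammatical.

The two coindexed NPs are *the jurors₁* and *each other₁*.
*each other₁* is an anaphor; its binding domain is the embedded TP, whose subject is the jurors₁. *the jurors₁* c-commands it within that domain and shares its index, so Principle A is satisfied.
*the jurors₁* is an R-expression; *each other₁* does not c-command it, and no other NP shares its index, so Principle C is satisfied.
All principles are respected.

grammatical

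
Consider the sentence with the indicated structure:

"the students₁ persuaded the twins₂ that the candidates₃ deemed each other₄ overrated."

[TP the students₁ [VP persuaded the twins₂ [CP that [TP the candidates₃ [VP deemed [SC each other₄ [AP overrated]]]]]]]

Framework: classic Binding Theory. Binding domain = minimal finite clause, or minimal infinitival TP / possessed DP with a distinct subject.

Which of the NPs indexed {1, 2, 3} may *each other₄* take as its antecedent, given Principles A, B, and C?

{3}

*each other* is an anaphor, so Principle A applies: it must be bound in its binding domain.
Binding domain of *each other₄*: the embedded TP, whose subject is the candidates₃.
*the students₁* c-commands the anaphor but is outside its binding domain → cannot satisfy Principle A.
*the twins₂* c-commands the anaphor but is outside its binding domain → cannot satisfy Principle A.
*the candidates₃* c-commands the anaphor within its binding domain → licit binder.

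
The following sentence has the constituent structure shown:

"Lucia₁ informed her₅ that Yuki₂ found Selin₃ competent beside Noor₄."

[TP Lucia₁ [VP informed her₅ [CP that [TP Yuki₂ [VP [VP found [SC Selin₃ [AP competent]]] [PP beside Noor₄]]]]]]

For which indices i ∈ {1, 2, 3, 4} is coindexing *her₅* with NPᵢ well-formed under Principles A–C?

*her* is a pronoun, so Principle B applies: it must be free in its binding domain.
Binding domain of *her₅*: the matrix TP, whose subject is Lucia₁.
*Lucia₁* c-commands the pronoun within its binding domain → coindexation would violate Principle B.
*Yuki₂*: the pronoun c-commands this R-expression → coindexation would violate Principle C on *Yuki₂*.
*Selin₃*: the pronoun c-commands this R-expression → coindexation would violate Principle C on *Selin₃*.
*Noor₄*: the pronoun c-commands this R-expression → coindexation would violate Principle C on *Noor₄*.

none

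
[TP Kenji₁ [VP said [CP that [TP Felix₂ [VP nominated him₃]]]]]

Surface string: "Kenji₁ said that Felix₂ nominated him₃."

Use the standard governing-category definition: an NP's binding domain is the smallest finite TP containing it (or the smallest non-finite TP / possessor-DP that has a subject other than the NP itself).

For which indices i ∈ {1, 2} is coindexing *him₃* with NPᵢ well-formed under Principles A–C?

*him* is a pronoun, so Principle B applies: it must be free in its binding domain.
Binding domain of *him₃*: the embedded TP, whose subject is Felix₂.
*Kenji₁* c-commands the pronoun but from outside its binding domain, and is not c-commanded by it → coindexation permitted.
*Felix₂* c-commands the pronoun within its binding domain → coindexation would violate Principle B.

{1}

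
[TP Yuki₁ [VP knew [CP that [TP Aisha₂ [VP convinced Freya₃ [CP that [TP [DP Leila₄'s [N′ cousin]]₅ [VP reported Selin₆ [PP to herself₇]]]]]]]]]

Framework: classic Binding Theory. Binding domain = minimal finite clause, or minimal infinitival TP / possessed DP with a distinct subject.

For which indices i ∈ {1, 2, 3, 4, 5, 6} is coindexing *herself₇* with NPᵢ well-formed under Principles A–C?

*herself* is an anaphor, so Principle A applies: it must be bound in its binding domain.
Binding domain of *herself₇*: the embedded TP, whose subject is [Leila₄'s cousin]₅.
*Yuki₁* c-commands the anaphor but is outside its binding domain → cannot satisfy Principle A.
*Aisha₂* c-commands the anaphor but is outside its binding domain → cannot satisfy Principle A.
*Freya₃* c-commands the anaphor but is outside its binding domain → cannot satisfy Principle A.
*Leila₄* does not c-command the anaphor → cannot bind it.
*[Leila₄'s cousin]₅* c-commands the anaphor within its binding domain → licit binder.
*Selin₆* c-commands the anaphor within its binding domain → licit binder.

{5, 6}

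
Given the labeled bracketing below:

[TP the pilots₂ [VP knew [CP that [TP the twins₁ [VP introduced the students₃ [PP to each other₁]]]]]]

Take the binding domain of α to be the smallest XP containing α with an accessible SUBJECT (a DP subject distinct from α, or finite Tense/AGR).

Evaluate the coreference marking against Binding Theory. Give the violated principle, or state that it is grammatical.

grammatical

The two coindexed NPs are *the twins₁* and *each other₁*.
*each other₁* is an anaphor; its binding domain is the embedded TP, whose subject is the twins₁. *the twins₁* c-commands it within that domain and shares its index, so Principle A is satisfied.
*the twins₁* is an R-expression; *each other₁* does not c-command it, and no other NP shares its index, so Principle C is satisfied.
All principles are respected.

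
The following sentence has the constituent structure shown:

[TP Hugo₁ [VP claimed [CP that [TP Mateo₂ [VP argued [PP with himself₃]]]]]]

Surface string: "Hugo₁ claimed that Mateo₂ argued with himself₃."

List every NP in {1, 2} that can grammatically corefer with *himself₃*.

{2}

*himself* is an anaphor, so Principle A applies: it must be bound in its binding domain.
Binding domain of *himself₃*: the embedded TP, whose subject is Mateo₂.
*Hugo₁* c-commands the anaphor but is outside its binding domain → cannot satisfy Principle A.
*Mateo₂* c-commands the anaphor within its binding domain → licit binder.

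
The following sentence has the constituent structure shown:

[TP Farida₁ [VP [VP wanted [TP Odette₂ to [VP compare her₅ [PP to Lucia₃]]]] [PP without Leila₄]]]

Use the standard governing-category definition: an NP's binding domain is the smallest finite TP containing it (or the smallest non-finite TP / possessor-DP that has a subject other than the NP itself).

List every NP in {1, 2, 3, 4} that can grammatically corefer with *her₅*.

*her* is a pronoun, so Principle B applies: it must be free in its binding domain.
Binding domain of *her₅*: the embedded TP, whose subject is Odette₂.
*Farida₁* c-commands the pronoun but from outside its binding domain, and is not c-commanded by it → coindexation permitted.
*Odette₂* c-commands the pronoun within its binding domain → coindexation would violate Principle B.
*Lucia₃*: the pronoun c-commands this R-expression → coindexation would violate Principle C on *Lucia₃*.
*Leila₄* and the pronoun do not c-command one another → neither Principle B nor Principle C is at stake; coindexation permitted.

{1, 4}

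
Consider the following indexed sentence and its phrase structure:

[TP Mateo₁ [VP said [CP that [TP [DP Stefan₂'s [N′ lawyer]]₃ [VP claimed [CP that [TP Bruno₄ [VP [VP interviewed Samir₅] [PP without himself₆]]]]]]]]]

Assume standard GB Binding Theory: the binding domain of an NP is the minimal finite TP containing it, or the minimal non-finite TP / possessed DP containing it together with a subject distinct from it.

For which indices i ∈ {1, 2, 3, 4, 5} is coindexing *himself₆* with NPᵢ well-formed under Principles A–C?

{4}

*himself* is an anaphor, so Principle A applies: it must be bound in its binding domain.
Binding domain of *himself₆*: the embedded TP, whose subject is Bruno₄.
*Mateo₁* c-commands the anaphor but is outside its binding domain → cannot satisfy Principle A.
*Stefan₂* does not c-command the anaphor → cannot bind it.
*[Stefan₂'s lawyer]₃* c-commands the anaphor but is outside its binding domain → cannot satisfy Principle A.
*Bruno₄* c-commands the anaphor within its binding domain → licit binder.
*Samir₅* does not c-command the anaphor → cannot bind it.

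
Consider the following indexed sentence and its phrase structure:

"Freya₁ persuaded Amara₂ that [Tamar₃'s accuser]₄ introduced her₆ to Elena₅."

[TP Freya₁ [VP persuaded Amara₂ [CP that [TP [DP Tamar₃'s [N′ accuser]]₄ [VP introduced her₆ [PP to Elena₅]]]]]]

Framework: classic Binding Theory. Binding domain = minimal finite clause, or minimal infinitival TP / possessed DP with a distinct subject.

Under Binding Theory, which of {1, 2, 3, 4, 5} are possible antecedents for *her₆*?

*her* is a pronoun, so Principle B applies: it must be free in its binding domain.
Binding domain of *her₆*: the embedded TP, whose subject is [Tamar₃'s accuser]₄.
*Freya₁* c-commands the pronoun but from outside its binding domain, and is not c-commanded by it → coindexation permitted.
*Amara₂* c-commands the pronoun but from outside its binding domain, and is not c-commanded by it → coindexation permitted.
*Tamar₃* and the pronoun do not c-command one another → neither Principle B nor Principle C is at stake; coindexation permitted.
*[Tamar₃'s accuser]₄* c-commands the pronoun within its binding domain → coindexation would violate Principle B.
*Elena₅*: the pronoun c-commands this R-expression → coindexation would violate Principle C on *Elena₅*.

{1, 2, 3}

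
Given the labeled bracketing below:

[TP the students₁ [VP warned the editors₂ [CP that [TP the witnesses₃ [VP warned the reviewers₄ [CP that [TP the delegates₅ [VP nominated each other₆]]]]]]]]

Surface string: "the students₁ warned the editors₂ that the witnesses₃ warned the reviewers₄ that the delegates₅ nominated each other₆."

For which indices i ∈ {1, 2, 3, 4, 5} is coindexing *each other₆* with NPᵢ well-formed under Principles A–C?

{5}

*each other* is an anaphor, so Principle A applies: it must be bound in its binding domain.
Binding domain of *each other₆*: the embedded TP, whose subject is the delegates₅.
*the students₁* c-commands the anaphor but is outside its binding domain → cannot satisfy Principle A.
*the editors₂* c-commands the anaphor but is outside its binding domain → cannot satisfy Principle A.
*the witnesses₃* c-commands the anaphor but is outside its binding domain → cannot satisfy Principle A.
*the reviewers₄* c-commands the anaphor but is outside its binding domain → cannot satisfy Principle A.
*the delegates₅* c-commands the anaphor within its binding domain → licit binder.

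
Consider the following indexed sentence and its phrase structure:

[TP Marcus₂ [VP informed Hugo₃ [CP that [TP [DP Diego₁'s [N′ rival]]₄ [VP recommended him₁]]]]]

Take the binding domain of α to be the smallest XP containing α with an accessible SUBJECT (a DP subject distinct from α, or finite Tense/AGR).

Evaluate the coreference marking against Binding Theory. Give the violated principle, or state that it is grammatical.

grammatical

The two coindexed NPs are *Diego₁* and *him₁*.
*him₁* is a pronoun; its binding domain is the embedded TP, whose subject is [Diego₁'s rival]₄. Within that domain it is c-commanded only by *[Diego₁'s rival]₄*, which carries a different index — the pronoun is free locally, so Principle B holds.
*Diego₁* is an R-expression; *him₁* does not c-command it, and no other NP shares its index, so Principle C is satisfied.
All principles are respected.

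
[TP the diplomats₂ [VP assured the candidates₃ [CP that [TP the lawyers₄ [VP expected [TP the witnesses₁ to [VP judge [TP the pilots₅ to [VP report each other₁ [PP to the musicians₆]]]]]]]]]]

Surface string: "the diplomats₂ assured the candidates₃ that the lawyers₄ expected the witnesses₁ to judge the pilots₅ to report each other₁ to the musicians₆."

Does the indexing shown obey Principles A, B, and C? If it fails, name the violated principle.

Principle A

The two coindexed NPs are *the witnesses₁* and *each other₁*.
*each other₁* is an anaphor. Principle A requires it to be bound within its binding domain — the embedded TP, whose subject is the pilots₅.
Within that domain it is c-commanded by *the pilots₅*, which does not share its index.
*the witnesses₁* does c-command the anaphor, but from outside its binding domain.
The anaphor is unbound in its domain → Principle A violation.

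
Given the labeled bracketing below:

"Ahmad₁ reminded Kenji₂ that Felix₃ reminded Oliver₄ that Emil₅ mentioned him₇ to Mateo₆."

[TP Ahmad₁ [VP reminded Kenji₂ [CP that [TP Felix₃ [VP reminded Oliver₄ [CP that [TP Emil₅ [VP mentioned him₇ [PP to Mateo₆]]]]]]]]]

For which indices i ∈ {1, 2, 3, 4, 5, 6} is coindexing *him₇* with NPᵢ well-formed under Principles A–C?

{1, 2, 3, 4}

*him* is a pronoun, so Principle B applies: it must be free in its binding domain.
Binding domain of *him₇*: the embedded TP, whose subject is Emil₅.
*Ahmad₁* c-commands the pronoun but from outside its binding domain, and is not c-commanded by it → coindexation permitted.
*Kenji₂* c-commands the pronoun but from outside its binding domain, and is not c-commanded by it → coindexation permitted.
*Felix₃* c-commands the pronoun but from outside its binding domain, and is not c-commanded by it → coindexation permitted.
*Oliver₄* c-commands the pronoun but from outside its binding domain, and is not c-commanded by it → coindexation permitted.
*Emil₅* c-commands the pronoun within its binding domain → coindexation would violate Principle B.
*Mateo₆*: the pronoun c-commands this R-expression → coindexation would violate Principle C on *Mateo₆*.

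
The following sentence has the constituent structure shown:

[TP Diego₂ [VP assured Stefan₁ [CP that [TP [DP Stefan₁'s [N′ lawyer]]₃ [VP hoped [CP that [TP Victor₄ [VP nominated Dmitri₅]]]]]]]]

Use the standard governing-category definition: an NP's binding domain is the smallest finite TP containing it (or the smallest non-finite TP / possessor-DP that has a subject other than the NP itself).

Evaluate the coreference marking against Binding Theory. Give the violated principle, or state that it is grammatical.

The two coindexed NPs are *Stefan₁* (the higher occurrence) and *Stefan₁* (the lower occurrence).
*Stefan₁* (the lower occurrence) is an R-expression. Principle C requires it to be free everywhere.
*Stefan₁* (the higher occurrence) c-commands it and carries the same index.
The R-expression is bound → Principle C violation.

Principle C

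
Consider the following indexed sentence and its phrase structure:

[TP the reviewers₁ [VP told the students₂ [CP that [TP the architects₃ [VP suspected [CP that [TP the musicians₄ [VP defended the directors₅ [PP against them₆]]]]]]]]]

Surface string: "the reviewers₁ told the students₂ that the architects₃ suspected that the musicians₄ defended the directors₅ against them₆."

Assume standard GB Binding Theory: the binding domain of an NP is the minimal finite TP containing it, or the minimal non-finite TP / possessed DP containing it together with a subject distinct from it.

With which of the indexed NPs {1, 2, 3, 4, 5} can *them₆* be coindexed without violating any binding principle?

{1, 2, 3}

*them* is a pronoun, so Principle B applies: it must be free in its binding domain.
Binding domain of *them₆*: the embedded TP, whose subject is the musicians₄.
*the reviewers₁* c-commands the pronoun but from outside its binding domain, and is not c-commanded by it → coindexation permitted.
*the students₂* c-commands the pronoun but from outside its binding domain, and is not c-commanded by it → coindexation permitted.
*the architects₃* c-commands the pronoun but from outside its binding domain, and is not c-commanded by it → coindexation permitted.
*the musicians₄* c-commands the pronoun within its binding domain → coindexation would violate Principle B.
*the directors₅* c-commands the pronoun within its binding domain → coindexation would violate Principle B.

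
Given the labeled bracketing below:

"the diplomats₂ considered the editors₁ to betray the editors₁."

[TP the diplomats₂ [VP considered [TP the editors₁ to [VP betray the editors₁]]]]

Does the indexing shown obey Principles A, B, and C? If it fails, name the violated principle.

Principle C

The two coindexed NPs are *the editors₁* (the lower occurrence) and *the editors₁* (the higher occurrence).
*the editors₁* (the lower occurrence) is an R-expression. Principle C requires it to be free everywhere.
*the editors₁* (the higher occurrence) c-commands it and carries the same index.
The R-expression is bound → Principle C violation.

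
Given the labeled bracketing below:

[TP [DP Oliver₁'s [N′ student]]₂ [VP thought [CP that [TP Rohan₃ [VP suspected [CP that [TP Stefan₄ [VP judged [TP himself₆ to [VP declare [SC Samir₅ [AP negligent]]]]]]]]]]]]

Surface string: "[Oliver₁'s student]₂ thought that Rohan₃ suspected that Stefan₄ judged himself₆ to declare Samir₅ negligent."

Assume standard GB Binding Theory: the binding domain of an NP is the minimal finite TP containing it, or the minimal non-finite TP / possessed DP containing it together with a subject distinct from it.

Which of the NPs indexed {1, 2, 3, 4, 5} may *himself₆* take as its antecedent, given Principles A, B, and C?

{4}

*himself* is an anaphor, so Principle A applies: it must be bound in its binding domain.
Binding domain of *himself₆*: the embedded TP, whose subject is Stefan₄.
*Oliver₁* does not c-command the anaphor → cannot bind it.
*[Oliver₁'s student]₂* c-commands the anaphor but is outside its binding domain → cannot satisfy Principle A.
*Rohan₃* c-commands the anaphor but is outside its binding domain → cannot satisfy Principle A.
*Stefan₄* c-commands the anaphor within its binding domain → licit binder.
*Samir₅* does not c-command the anaphor → cannot bind it.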